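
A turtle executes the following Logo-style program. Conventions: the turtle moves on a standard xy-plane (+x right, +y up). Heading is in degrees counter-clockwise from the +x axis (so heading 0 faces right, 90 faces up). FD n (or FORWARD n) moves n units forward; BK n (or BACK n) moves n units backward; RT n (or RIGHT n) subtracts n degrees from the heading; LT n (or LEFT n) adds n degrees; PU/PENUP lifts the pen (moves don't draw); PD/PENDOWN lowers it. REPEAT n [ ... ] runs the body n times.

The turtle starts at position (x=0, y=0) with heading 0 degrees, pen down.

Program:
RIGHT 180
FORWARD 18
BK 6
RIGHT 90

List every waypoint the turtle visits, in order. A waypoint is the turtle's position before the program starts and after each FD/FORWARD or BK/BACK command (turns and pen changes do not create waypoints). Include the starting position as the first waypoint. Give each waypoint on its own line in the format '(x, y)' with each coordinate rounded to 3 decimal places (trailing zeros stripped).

Executing turtle program step by step:
Start: pos=(0,0), heading=0, pen down
RT 180: heading 0 -> 180
FD 18: (0,0) -> (-18,0) [heading=180, draw]
BK 6: (-18,0) -> (-12,0) [heading=180, draw]
RT 90: heading 180 -> 90
Final: pos=(-12,0), heading=90, 2 segment(s) drawn
Waypoints (3 total):
(0, 0)
(-18, 0)
(-12, 0)

Answer: (0, 0)
(-18, 0)
(-12, 0)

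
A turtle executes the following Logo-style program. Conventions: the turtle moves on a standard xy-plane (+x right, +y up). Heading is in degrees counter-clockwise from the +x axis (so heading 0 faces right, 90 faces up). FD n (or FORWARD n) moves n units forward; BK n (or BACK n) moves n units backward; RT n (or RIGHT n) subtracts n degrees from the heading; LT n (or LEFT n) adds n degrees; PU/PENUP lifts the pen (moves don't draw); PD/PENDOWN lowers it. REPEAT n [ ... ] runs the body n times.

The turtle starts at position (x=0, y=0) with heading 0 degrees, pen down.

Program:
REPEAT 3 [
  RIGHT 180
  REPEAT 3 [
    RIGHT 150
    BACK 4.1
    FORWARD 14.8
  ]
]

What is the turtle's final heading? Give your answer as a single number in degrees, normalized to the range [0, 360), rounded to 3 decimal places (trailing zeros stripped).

Answer: 270

Derivation:
Executing turtle program step by step:
Start: pos=(0,0), heading=0, pen down
REPEAT 3 [
  -- iteration 1/3 --
  RT 180: heading 0 -> 180
  REPEAT 3 [
    -- iteration 1/3 --
    RT 150: heading 180 -> 30
    BK 4.1: (0,0) -> (-3.551,-2.05) [heading=30, draw]
    FD 14.8: (-3.551,-2.05) -> (9.266,5.35) [heading=30, draw]
    -- iteration 2/3 --
    RT 150: heading 30 -> 240
    BK 4.1: (9.266,5.35) -> (11.316,8.901) [heading=240, draw]
    FD 14.8: (11.316,8.901) -> (3.916,-3.916) [heading=240, draw]
    -- iteration 3/3 --
    RT 150: heading 240 -> 90
    BK 4.1: (3.916,-3.916) -> (3.916,-8.016) [heading=90, draw]
    FD 14.8: (3.916,-8.016) -> (3.916,6.784) [heading=90, draw]
  ]
  -- iteration 2/3 --
  RT 180: heading 90 -> 270
  REPEAT 3 [
    -- iteration 1/3 --
    RT 150: heading 270 -> 120
    BK 4.1: (3.916,6.784) -> (5.966,3.233) [heading=120, draw]
    FD 14.8: (5.966,3.233) -> (-1.434,16.05) [heading=120, draw]
    -- iteration 2/3 --
    RT 150: heading 120 -> 330
    BK 4.1: (-1.434,16.05) -> (-4.984,18.1) [heading=330, draw]
    FD 14.8: (-4.984,18.1) -> (7.833,10.7) [heading=330, draw]
    -- iteration 3/3 --
    RT 150: heading 330 -> 180
    BK 4.1: (7.833,10.7) -> (11.933,10.7) [heading=180, draw]
    FD 14.8: (11.933,10.7) -> (-2.867,10.7) [heading=180, draw]
  ]
  -- iteration 3/3 --
  RT 180: heading 180 -> 0
  REPEAT 3 [
    -- iteration 1/3 --
    RT 150: heading 0 -> 210
    BK 4.1: (-2.867,10.7) -> (0.684,12.75) [heading=210, draw]
    FD 14.8: (0.684,12.75) -> (-12.134,5.35) [heading=210, draw]
    -- iteration 2/3 --
    RT 150: heading 210 -> 60
    BK 4.1: (-12.134,5.35) -> (-14.184,1.799) [heading=60, draw]
    FD 14.8: (-14.184,1.799) -> (-6.784,14.616) [heading=60, draw]
    -- iteration 3/3 --
    RT 150: heading 60 -> 270
    BK 4.1: (-6.784,14.616) -> (-6.784,18.716) [heading=270, draw]
    FD 14.8: (-6.784,18.716) -> (-6.784,3.916) [heading=270, draw]
  ]
]
Final: pos=(-6.784,3.916), heading=270, 18 segment(s) drawn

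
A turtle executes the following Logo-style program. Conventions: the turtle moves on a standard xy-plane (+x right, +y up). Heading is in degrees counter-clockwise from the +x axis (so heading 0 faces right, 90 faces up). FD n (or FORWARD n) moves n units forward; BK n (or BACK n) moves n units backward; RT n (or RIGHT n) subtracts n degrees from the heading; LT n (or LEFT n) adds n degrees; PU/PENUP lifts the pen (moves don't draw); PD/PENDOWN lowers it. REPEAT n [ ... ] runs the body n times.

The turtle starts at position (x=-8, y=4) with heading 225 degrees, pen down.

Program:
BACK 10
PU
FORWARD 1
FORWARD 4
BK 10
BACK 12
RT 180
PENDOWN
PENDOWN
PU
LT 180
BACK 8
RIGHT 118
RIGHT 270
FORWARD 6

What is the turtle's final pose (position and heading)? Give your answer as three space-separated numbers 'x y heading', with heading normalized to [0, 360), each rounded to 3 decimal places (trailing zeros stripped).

Executing turtle program step by step:
Start: pos=(-8,4), heading=225, pen down
BK 10: (-8,4) -> (-0.929,11.071) [heading=225, draw]
PU: pen up
FD 1: (-0.929,11.071) -> (-1.636,10.364) [heading=225, move]
FD 4: (-1.636,10.364) -> (-4.464,7.536) [heading=225, move]
BK 10: (-4.464,7.536) -> (2.607,14.607) [heading=225, move]
BK 12: (2.607,14.607) -> (11.092,23.092) [heading=225, move]
RT 180: heading 225 -> 45
PD: pen down
PD: pen down
PU: pen up
LT 180: heading 45 -> 225
BK 8: (11.092,23.092) -> (16.749,28.749) [heading=225, move]
RT 118: heading 225 -> 107
RT 270: heading 107 -> 197
FD 6: (16.749,28.749) -> (11.011,26.995) [heading=197, move]
Final: pos=(11.011,26.995), heading=197, 1 segment(s) drawn

Answer: 11.011 26.995 197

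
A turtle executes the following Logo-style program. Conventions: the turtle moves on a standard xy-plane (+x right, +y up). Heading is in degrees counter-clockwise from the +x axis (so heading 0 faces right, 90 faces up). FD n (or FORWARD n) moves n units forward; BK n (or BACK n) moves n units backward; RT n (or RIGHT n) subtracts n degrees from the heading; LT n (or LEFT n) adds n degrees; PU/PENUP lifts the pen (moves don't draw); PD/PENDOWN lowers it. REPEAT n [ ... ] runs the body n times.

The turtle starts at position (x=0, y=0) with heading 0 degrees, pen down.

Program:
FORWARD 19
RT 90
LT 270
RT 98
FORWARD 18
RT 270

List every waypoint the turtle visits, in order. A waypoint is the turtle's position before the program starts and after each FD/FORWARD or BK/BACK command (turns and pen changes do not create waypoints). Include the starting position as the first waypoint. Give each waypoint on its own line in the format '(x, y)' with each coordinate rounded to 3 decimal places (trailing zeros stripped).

Answer: (0, 0)
(19, 0)
(21.505, 17.825)

Derivation:
Executing turtle program step by step:
Start: pos=(0,0), heading=0, pen down
FD 19: (0,0) -> (19,0) [heading=0, draw]
RT 90: heading 0 -> 270
LT 270: heading 270 -> 180
RT 98: heading 180 -> 82
FD 18: (19,0) -> (21.505,17.825) [heading=82, draw]
RT 270: heading 82 -> 172
Final: pos=(21.505,17.825), heading=172, 2 segment(s) drawn
Waypoints (3 total):
(0, 0)
(19, 0)
(21.505, 17.825)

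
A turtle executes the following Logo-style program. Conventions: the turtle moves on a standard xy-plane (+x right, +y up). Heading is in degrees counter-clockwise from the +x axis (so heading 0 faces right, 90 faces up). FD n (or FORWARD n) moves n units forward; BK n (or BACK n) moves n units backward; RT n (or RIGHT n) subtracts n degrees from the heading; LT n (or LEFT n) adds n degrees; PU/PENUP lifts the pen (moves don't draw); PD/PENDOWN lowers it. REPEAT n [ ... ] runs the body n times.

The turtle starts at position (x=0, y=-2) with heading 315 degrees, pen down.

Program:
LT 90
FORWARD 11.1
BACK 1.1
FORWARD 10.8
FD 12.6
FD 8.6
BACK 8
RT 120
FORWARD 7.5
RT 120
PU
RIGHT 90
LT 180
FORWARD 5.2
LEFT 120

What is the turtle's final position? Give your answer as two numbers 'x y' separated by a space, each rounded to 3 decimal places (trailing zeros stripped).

Answer: 24.637 9.774

Derivation:
Executing turtle program step by step:
Start: pos=(0,-2), heading=315, pen down
LT 90: heading 315 -> 45
FD 11.1: (0,-2) -> (7.849,5.849) [heading=45, draw]
BK 1.1: (7.849,5.849) -> (7.071,5.071) [heading=45, draw]
FD 10.8: (7.071,5.071) -> (14.708,12.708) [heading=45, draw]
FD 12.6: (14.708,12.708) -> (23.617,21.617) [heading=45, draw]
FD 8.6: (23.617,21.617) -> (29.698,27.698) [heading=45, draw]
BK 8: (29.698,27.698) -> (24.042,22.042) [heading=45, draw]
RT 120: heading 45 -> 285
FD 7.5: (24.042,22.042) -> (25.983,14.797) [heading=285, draw]
RT 120: heading 285 -> 165
PU: pen up
RT 90: heading 165 -> 75
LT 180: heading 75 -> 255
FD 5.2: (25.983,14.797) -> (24.637,9.774) [heading=255, move]
LT 120: heading 255 -> 15
Final: pos=(24.637,9.774), heading=15, 7 segment(s) drawn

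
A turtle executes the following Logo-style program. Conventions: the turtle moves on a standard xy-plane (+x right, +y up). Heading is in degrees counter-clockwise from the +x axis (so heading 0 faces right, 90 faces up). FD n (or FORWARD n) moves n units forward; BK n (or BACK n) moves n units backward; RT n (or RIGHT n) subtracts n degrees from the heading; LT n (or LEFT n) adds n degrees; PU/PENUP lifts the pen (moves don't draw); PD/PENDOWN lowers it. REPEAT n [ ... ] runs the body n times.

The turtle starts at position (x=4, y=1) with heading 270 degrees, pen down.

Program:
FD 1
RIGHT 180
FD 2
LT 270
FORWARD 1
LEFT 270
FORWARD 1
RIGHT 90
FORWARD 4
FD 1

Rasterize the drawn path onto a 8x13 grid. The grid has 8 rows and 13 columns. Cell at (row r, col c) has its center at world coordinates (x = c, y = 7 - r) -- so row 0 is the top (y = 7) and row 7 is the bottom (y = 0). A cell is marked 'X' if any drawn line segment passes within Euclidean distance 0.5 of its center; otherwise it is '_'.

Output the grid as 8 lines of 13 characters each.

Answer: _____________
_____________
_____________
_____________
_____________
____XX_______
XXXXXX_______
____X________

Derivation:
Segment 0: (4,1) -> (4,0)
Segment 1: (4,0) -> (4,2)
Segment 2: (4,2) -> (5,2)
Segment 3: (5,2) -> (5,1)
Segment 4: (5,1) -> (1,1)
Segment 5: (1,1) -> (0,1)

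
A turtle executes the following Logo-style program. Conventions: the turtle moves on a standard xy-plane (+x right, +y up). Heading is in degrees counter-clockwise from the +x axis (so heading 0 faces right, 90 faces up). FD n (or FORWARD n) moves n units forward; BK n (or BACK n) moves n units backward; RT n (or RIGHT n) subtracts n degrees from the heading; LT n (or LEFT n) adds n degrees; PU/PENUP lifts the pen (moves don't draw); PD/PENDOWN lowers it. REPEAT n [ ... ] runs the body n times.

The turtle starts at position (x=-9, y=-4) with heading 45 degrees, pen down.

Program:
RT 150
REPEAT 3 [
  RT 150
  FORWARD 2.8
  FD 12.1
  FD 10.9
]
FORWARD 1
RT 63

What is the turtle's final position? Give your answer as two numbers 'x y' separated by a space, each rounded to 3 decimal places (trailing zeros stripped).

Answer: -23.321 9.614

Derivation:
Executing turtle program step by step:
Start: pos=(-9,-4), heading=45, pen down
RT 150: heading 45 -> 255
REPEAT 3 [
  -- iteration 1/3 --
  RT 150: heading 255 -> 105
  FD 2.8: (-9,-4) -> (-9.725,-1.295) [heading=105, draw]
  FD 12.1: (-9.725,-1.295) -> (-12.856,10.392) [heading=105, draw]
  FD 10.9: (-12.856,10.392) -> (-15.678,20.921) [heading=105, draw]
  -- iteration 2/3 --
  RT 150: heading 105 -> 315
  FD 2.8: (-15.678,20.921) -> (-13.698,18.941) [heading=315, draw]
  FD 12.1: (-13.698,18.941) -> (-5.142,10.385) [heading=315, draw]
  FD 10.9: (-5.142,10.385) -> (2.566,2.678) [heading=315, draw]
  -- iteration 3/3 --
  RT 150: heading 315 -> 165
  FD 2.8: (2.566,2.678) -> (-0.139,3.402) [heading=165, draw]
  FD 12.1: (-0.139,3.402) -> (-11.826,6.534) [heading=165, draw]
  FD 10.9: (-11.826,6.534) -> (-22.355,9.355) [heading=165, draw]
]
FD 1: (-22.355,9.355) -> (-23.321,9.614) [heading=165, draw]
RT 63: heading 165 -> 102
Final: pos=(-23.321,9.614), heading=102, 10 segment(s) drawn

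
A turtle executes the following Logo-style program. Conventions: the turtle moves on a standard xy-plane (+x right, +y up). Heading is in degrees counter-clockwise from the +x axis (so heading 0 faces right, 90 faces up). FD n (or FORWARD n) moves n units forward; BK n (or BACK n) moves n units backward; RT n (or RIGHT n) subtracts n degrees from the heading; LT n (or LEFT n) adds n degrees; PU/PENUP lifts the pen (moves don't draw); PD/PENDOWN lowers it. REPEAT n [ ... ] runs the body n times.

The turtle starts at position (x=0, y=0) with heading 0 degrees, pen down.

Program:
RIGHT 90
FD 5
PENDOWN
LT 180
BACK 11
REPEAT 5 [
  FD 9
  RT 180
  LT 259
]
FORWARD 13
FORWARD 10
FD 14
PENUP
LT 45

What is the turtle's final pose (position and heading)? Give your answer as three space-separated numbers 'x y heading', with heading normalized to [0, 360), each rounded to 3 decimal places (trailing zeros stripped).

Executing turtle program step by step:
Start: pos=(0,0), heading=0, pen down
RT 90: heading 0 -> 270
FD 5: (0,0) -> (0,-5) [heading=270, draw]
PD: pen down
LT 180: heading 270 -> 90
BK 11: (0,-5) -> (0,-16) [heading=90, draw]
REPEAT 5 [
  -- iteration 1/5 --
  FD 9: (0,-16) -> (0,-7) [heading=90, draw]
  RT 180: heading 90 -> 270
  LT 259: heading 270 -> 169
  -- iteration 2/5 --
  FD 9: (0,-7) -> (-8.835,-5.283) [heading=169, draw]
  RT 180: heading 169 -> 349
  LT 259: heading 349 -> 248
  -- iteration 3/5 --
  FD 9: (-8.835,-5.283) -> (-12.206,-13.627) [heading=248, draw]
  RT 180: heading 248 -> 68
  LT 259: heading 68 -> 327
  -- iteration 4/5 --
  FD 9: (-12.206,-13.627) -> (-4.658,-18.529) [heading=327, draw]
  RT 180: heading 327 -> 147
  LT 259: heading 147 -> 46
  -- iteration 5/5 --
  FD 9: (-4.658,-18.529) -> (1.594,-12.055) [heading=46, draw]
  RT 180: heading 46 -> 226
  LT 259: heading 226 -> 125
]
FD 13: (1.594,-12.055) -> (-5.863,-1.406) [heading=125, draw]
FD 10: (-5.863,-1.406) -> (-11.598,6.785) [heading=125, draw]
FD 14: (-11.598,6.785) -> (-19.628,18.254) [heading=125, draw]
PU: pen up
LT 45: heading 125 -> 170
Final: pos=(-19.628,18.254), heading=170, 10 segment(s) drawn

Answer: -19.628 18.254 170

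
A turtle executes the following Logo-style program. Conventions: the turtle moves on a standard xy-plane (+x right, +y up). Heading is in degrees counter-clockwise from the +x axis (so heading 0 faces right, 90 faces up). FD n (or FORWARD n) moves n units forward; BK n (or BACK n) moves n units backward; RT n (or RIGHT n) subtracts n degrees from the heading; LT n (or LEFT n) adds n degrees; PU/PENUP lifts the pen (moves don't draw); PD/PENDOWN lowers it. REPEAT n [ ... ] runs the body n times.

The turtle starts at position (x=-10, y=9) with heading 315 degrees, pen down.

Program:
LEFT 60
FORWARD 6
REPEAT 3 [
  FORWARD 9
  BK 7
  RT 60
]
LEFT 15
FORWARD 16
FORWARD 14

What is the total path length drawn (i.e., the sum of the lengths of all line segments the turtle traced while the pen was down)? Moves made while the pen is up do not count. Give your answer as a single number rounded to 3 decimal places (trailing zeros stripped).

Executing turtle program step by step:
Start: pos=(-10,9), heading=315, pen down
LT 60: heading 315 -> 15
FD 6: (-10,9) -> (-4.204,10.553) [heading=15, draw]
REPEAT 3 [
  -- iteration 1/3 --
  FD 9: (-4.204,10.553) -> (4.489,12.882) [heading=15, draw]
  BK 7: (4.489,12.882) -> (-2.273,11.071) [heading=15, draw]
  RT 60: heading 15 -> 315
  -- iteration 2/3 --
  FD 9: (-2.273,11.071) -> (4.091,4.707) [heading=315, draw]
  BK 7: (4.091,4.707) -> (-0.858,9.656) [heading=315, draw]
  RT 60: heading 315 -> 255
  -- iteration 3/3 --
  FD 9: (-0.858,9.656) -> (-3.188,0.963) [heading=255, draw]
  BK 7: (-3.188,0.963) -> (-1.376,7.724) [heading=255, draw]
  RT 60: heading 255 -> 195
]
LT 15: heading 195 -> 210
FD 16: (-1.376,7.724) -> (-15.232,-0.276) [heading=210, draw]
FD 14: (-15.232,-0.276) -> (-27.357,-7.276) [heading=210, draw]
Final: pos=(-27.357,-7.276), heading=210, 9 segment(s) drawn

Segment lengths:
  seg 1: (-10,9) -> (-4.204,10.553), length = 6
  seg 2: (-4.204,10.553) -> (4.489,12.882), length = 9
  seg 3: (4.489,12.882) -> (-2.273,11.071), length = 7
  seg 4: (-2.273,11.071) -> (4.091,4.707), length = 9
  seg 5: (4.091,4.707) -> (-0.858,9.656), length = 7
  seg 6: (-0.858,9.656) -> (-3.188,0.963), length = 9
  seg 7: (-3.188,0.963) -> (-1.376,7.724), length = 7
  seg 8: (-1.376,7.724) -> (-15.232,-0.276), length = 16
  seg 9: (-15.232,-0.276) -> (-27.357,-7.276), length = 14
Total = 84

Answer: 84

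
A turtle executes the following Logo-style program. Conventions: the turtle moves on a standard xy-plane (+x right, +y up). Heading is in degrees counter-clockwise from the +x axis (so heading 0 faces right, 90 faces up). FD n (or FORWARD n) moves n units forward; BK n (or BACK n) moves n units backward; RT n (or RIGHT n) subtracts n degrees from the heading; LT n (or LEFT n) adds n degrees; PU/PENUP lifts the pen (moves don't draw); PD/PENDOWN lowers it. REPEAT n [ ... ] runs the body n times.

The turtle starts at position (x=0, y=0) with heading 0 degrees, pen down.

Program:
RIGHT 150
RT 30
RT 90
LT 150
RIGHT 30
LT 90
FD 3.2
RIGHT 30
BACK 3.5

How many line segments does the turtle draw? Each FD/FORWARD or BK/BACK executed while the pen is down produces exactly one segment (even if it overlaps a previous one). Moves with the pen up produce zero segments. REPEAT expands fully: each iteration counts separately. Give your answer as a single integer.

Executing turtle program step by step:
Start: pos=(0,0), heading=0, pen down
RT 150: heading 0 -> 210
RT 30: heading 210 -> 180
RT 90: heading 180 -> 90
LT 150: heading 90 -> 240
RT 30: heading 240 -> 210
LT 90: heading 210 -> 300
FD 3.2: (0,0) -> (1.6,-2.771) [heading=300, draw]
RT 30: heading 300 -> 270
BK 3.5: (1.6,-2.771) -> (1.6,0.729) [heading=270, draw]
Final: pos=(1.6,0.729), heading=270, 2 segment(s) drawn
Segments drawn: 2

Answer: 2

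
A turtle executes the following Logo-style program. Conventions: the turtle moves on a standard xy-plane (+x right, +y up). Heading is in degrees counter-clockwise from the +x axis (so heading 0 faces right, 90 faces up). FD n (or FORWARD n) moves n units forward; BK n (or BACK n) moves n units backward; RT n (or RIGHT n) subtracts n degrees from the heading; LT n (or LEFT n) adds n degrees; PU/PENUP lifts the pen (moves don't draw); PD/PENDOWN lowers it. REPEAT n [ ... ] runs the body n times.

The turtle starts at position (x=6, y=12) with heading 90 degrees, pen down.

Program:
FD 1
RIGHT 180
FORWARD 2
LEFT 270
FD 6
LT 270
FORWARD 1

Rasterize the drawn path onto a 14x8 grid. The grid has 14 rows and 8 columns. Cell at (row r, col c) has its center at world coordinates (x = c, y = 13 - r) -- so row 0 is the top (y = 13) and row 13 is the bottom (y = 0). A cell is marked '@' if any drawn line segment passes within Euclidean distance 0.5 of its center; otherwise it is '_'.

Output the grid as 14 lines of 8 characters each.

Answer: ______@_
@_____@_
@@@@@@@_
________
________
________
________
________
________
________
________
________
________
________

Derivation:
Segment 0: (6,12) -> (6,13)
Segment 1: (6,13) -> (6,11)
Segment 2: (6,11) -> (0,11)
Segment 3: (0,11) -> (0,12)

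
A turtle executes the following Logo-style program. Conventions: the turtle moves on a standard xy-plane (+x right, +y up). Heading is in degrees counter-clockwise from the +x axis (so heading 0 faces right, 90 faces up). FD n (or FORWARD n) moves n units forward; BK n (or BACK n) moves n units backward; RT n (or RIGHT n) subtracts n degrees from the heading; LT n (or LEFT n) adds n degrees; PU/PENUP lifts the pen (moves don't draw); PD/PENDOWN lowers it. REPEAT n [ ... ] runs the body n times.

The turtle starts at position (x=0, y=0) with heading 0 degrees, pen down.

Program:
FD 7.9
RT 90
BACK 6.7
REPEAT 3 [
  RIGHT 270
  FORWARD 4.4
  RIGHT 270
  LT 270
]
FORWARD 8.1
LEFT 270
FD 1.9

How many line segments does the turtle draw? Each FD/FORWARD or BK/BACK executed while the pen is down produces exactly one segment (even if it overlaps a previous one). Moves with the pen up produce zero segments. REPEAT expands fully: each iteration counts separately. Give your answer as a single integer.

Executing turtle program step by step:
Start: pos=(0,0), heading=0, pen down
FD 7.9: (0,0) -> (7.9,0) [heading=0, draw]
RT 90: heading 0 -> 270
BK 6.7: (7.9,0) -> (7.9,6.7) [heading=270, draw]
REPEAT 3 [
  -- iteration 1/3 --
  RT 270: heading 270 -> 0
  FD 4.4: (7.9,6.7) -> (12.3,6.7) [heading=0, draw]
  RT 270: heading 0 -> 90
  LT 270: heading 90 -> 0
  -- iteration 2/3 --
  RT 270: heading 0 -> 90
  FD 4.4: (12.3,6.7) -> (12.3,11.1) [heading=90, draw]
  RT 270: heading 90 -> 180
  LT 270: heading 180 -> 90
  -- iteration 3/3 --
  RT 270: heading 90 -> 180
  FD 4.4: (12.3,11.1) -> (7.9,11.1) [heading=180, draw]
  RT 270: heading 180 -> 270
  LT 270: heading 270 -> 180
]
FD 8.1: (7.9,11.1) -> (-0.2,11.1) [heading=180, draw]
LT 270: heading 180 -> 90
FD 1.9: (-0.2,11.1) -> (-0.2,13) [heading=90, draw]
Final: pos=(-0.2,13), heading=90, 7 segment(s) drawn
Segments drawn: 7

Answer: 7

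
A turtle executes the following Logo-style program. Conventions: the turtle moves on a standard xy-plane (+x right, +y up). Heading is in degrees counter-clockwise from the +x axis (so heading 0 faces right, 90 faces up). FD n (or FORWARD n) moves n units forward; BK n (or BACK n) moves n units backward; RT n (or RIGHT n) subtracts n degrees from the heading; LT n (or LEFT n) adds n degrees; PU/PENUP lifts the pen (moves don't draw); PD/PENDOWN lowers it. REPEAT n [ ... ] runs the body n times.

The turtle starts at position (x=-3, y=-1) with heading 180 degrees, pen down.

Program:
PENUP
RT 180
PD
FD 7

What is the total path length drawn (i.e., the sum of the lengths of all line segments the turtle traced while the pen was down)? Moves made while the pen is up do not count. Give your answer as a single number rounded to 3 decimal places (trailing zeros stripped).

Executing turtle program step by step:
Start: pos=(-3,-1), heading=180, pen down
PU: pen up
RT 180: heading 180 -> 0
PD: pen down
FD 7: (-3,-1) -> (4,-1) [heading=0, draw]
Final: pos=(4,-1), heading=0, 1 segment(s) drawn

Segment lengths:
  seg 1: (-3,-1) -> (4,-1), length = 7
Total = 7

Answer: 7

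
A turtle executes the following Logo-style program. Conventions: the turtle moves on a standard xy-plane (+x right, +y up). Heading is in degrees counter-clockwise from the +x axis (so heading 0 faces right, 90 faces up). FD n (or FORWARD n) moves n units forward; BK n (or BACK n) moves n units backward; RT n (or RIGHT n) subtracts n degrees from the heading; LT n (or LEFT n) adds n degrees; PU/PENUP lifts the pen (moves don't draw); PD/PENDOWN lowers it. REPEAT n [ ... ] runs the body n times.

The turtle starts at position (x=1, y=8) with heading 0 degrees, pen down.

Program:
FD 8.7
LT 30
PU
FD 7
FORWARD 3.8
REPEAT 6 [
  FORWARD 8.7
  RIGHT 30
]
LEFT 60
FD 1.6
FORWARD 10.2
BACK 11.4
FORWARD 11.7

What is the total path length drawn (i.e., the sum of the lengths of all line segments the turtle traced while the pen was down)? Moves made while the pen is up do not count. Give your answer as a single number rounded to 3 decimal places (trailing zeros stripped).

Answer: 8.7

Derivation:
Executing turtle program step by step:
Start: pos=(1,8), heading=0, pen down
FD 8.7: (1,8) -> (9.7,8) [heading=0, draw]
LT 30: heading 0 -> 30
PU: pen up
FD 7: (9.7,8) -> (15.762,11.5) [heading=30, move]
FD 3.8: (15.762,11.5) -> (19.053,13.4) [heading=30, move]
REPEAT 6 [
  -- iteration 1/6 --
  FD 8.7: (19.053,13.4) -> (26.587,17.75) [heading=30, move]
  RT 30: heading 30 -> 0
  -- iteration 2/6 --
  FD 8.7: (26.587,17.75) -> (35.287,17.75) [heading=0, move]
  RT 30: heading 0 -> 330
  -- iteration 3/6 --
  FD 8.7: (35.287,17.75) -> (42.822,13.4) [heading=330, move]
  RT 30: heading 330 -> 300
  -- iteration 4/6 --
  FD 8.7: (42.822,13.4) -> (47.172,5.866) [heading=300, move]
  RT 30: heading 300 -> 270
  -- iteration 5/6 --
  FD 8.7: (47.172,5.866) -> (47.172,-2.834) [heading=270, move]
  RT 30: heading 270 -> 240
  -- iteration 6/6 --
  FD 8.7: (47.172,-2.834) -> (42.822,-10.369) [heading=240, move]
  RT 30: heading 240 -> 210
]
LT 60: heading 210 -> 270
FD 1.6: (42.822,-10.369) -> (42.822,-11.969) [heading=270, move]
FD 10.2: (42.822,-11.969) -> (42.822,-22.169) [heading=270, move]
BK 11.4: (42.822,-22.169) -> (42.822,-10.769) [heading=270, move]
FD 11.7: (42.822,-10.769) -> (42.822,-22.469) [heading=270, move]
Final: pos=(42.822,-22.469), heading=270, 1 segment(s) drawn

Segment lengths:
  seg 1: (1,8) -> (9.7,8), length = 8.7
Total = 8.7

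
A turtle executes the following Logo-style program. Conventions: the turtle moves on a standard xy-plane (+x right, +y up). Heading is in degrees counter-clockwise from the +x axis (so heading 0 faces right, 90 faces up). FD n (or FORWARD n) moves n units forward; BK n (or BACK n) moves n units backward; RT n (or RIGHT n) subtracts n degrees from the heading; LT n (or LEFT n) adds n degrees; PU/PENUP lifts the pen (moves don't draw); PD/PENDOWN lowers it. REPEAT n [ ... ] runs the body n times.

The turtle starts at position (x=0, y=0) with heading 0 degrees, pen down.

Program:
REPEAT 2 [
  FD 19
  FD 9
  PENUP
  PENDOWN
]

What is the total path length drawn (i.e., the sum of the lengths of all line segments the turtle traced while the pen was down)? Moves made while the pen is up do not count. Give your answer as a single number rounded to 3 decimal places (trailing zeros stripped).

Answer: 56

Derivation:
Executing turtle program step by step:
Start: pos=(0,0), heading=0, pen down
REPEAT 2 [
  -- iteration 1/2 --
  FD 19: (0,0) -> (19,0) [heading=0, draw]
  FD 9: (19,0) -> (28,0) [heading=0, draw]
  PU: pen up
  PD: pen down
  -- iteration 2/2 --
  FD 19: (28,0) -> (47,0) [heading=0, draw]
  FD 9: (47,0) -> (56,0) [heading=0, draw]
  PU: pen up
  PD: pen down
]
Final: pos=(56,0), heading=0, 4 segment(s) drawn

Segment lengths:
  seg 1: (0,0) -> (19,0), length = 19
  seg 2: (19,0) -> (28,0), length = 9
  seg 3: (28,0) -> (47,0), length = 19
  seg 4: (47,0) -> (56,0), length = 9
Total = 56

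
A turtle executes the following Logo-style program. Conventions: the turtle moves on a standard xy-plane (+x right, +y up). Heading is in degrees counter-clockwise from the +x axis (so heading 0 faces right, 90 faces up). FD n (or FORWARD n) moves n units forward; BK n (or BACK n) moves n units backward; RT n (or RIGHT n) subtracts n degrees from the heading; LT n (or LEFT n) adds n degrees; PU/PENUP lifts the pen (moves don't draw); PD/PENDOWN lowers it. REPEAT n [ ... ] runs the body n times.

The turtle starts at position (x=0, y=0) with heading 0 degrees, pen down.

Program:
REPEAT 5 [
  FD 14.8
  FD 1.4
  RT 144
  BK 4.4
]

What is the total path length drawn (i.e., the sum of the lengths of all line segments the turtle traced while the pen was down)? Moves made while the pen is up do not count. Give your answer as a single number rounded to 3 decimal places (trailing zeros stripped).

Answer: 103

Derivation:
Executing turtle program step by step:
Start: pos=(0,0), heading=0, pen down
REPEAT 5 [
  -- iteration 1/5 --
  FD 14.8: (0,0) -> (14.8,0) [heading=0, draw]
  FD 1.4: (14.8,0) -> (16.2,0) [heading=0, draw]
  RT 144: heading 0 -> 216
  BK 4.4: (16.2,0) -> (19.76,2.586) [heading=216, draw]
  -- iteration 2/5 --
  FD 14.8: (19.76,2.586) -> (7.786,-6.113) [heading=216, draw]
  FD 1.4: (7.786,-6.113) -> (6.654,-6.936) [heading=216, draw]
  RT 144: heading 216 -> 72
  BK 4.4: (6.654,-6.936) -> (5.294,-11.121) [heading=72, draw]
  -- iteration 3/5 --
  FD 14.8: (5.294,-11.121) -> (9.867,2.955) [heading=72, draw]
  FD 1.4: (9.867,2.955) -> (10.3,4.287) [heading=72, draw]
  RT 144: heading 72 -> 288
  BK 4.4: (10.3,4.287) -> (8.94,8.471) [heading=288, draw]
  -- iteration 4/5 --
  FD 14.8: (8.94,8.471) -> (13.514,-5.604) [heading=288, draw]
  FD 1.4: (13.514,-5.604) -> (13.946,-6.936) [heading=288, draw]
  RT 144: heading 288 -> 144
  BK 4.4: (13.946,-6.936) -> (17.506,-9.522) [heading=144, draw]
  -- iteration 5/5 --
  FD 14.8: (17.506,-9.522) -> (5.533,-0.823) [heading=144, draw]
  FD 1.4: (5.533,-0.823) -> (4.4,0) [heading=144, draw]
  RT 144: heading 144 -> 0
  BK 4.4: (4.4,0) -> (0,0) [heading=0, draw]
]
Final: pos=(0,0), heading=0, 15 segment(s) drawn

Segment lengths:
  seg 1: (0,0) -> (14.8,0), length = 14.8
  seg 2: (14.8,0) -> (16.2,0), length = 1.4
  seg 3: (16.2,0) -> (19.76,2.586), length = 4.4
  seg 4: (19.76,2.586) -> (7.786,-6.113), length = 14.8
  seg 5: (7.786,-6.113) -> (6.654,-6.936), length = 1.4
  seg 6: (6.654,-6.936) -> (5.294,-11.121), length = 4.4
  seg 7: (5.294,-11.121) -> (9.867,2.955), length = 14.8
  seg 8: (9.867,2.955) -> (10.3,4.287), length = 1.4
  seg 9: (10.3,4.287) -> (8.94,8.471), length = 4.4
  seg 10: (8.94,8.471) -> (13.514,-5.604), length = 14.8
  seg 11: (13.514,-5.604) -> (13.946,-6.936), length = 1.4
  seg 12: (13.946,-6.936) -> (17.506,-9.522), length = 4.4
  seg 13: (17.506,-9.522) -> (5.533,-0.823), length = 14.8
  seg 14: (5.533,-0.823) -> (4.4,0), length = 1.4
  seg 15: (4.4,0) -> (0,0), length = 4.4
Total = 103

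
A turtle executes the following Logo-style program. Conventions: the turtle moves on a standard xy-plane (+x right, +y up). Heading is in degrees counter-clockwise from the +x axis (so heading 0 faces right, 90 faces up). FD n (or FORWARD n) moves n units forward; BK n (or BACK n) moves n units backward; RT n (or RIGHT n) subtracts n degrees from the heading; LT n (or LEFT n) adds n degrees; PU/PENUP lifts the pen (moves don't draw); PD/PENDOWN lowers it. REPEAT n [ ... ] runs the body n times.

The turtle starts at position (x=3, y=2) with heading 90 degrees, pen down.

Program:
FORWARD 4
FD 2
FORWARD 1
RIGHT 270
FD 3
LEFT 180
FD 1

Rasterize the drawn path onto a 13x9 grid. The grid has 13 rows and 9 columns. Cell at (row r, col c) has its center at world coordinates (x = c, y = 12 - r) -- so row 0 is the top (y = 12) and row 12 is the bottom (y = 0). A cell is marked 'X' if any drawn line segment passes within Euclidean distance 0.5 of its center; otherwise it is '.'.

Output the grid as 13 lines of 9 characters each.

Answer: .........
.........
.........
XXXX.....
...X.....
...X.....
...X.....
...X.....
...X.....
...X.....
...X.....
.........
.........

Derivation:
Segment 0: (3,2) -> (3,6)
Segment 1: (3,6) -> (3,8)
Segment 2: (3,8) -> (3,9)
Segment 3: (3,9) -> (0,9)
Segment 4: (0,9) -> (1,9)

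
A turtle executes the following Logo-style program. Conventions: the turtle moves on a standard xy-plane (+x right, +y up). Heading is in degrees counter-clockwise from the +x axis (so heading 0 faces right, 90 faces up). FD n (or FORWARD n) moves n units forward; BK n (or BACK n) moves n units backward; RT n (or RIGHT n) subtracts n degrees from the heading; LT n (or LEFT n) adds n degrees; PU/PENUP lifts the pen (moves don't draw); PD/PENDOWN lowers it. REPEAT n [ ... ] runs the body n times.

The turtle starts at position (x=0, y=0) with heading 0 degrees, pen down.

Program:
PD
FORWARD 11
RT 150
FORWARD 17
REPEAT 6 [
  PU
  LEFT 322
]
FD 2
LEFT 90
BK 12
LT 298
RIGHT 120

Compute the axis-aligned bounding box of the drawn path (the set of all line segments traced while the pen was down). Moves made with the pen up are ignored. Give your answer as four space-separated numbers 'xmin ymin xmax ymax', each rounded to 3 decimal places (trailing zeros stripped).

Executing turtle program step by step:
Start: pos=(0,0), heading=0, pen down
PD: pen down
FD 11: (0,0) -> (11,0) [heading=0, draw]
RT 150: heading 0 -> 210
FD 17: (11,0) -> (-3.722,-8.5) [heading=210, draw]
REPEAT 6 [
  -- iteration 1/6 --
  PU: pen up
  LT 322: heading 210 -> 172
  -- iteration 2/6 --
  PU: pen up
  LT 322: heading 172 -> 134
  -- iteration 3/6 --
  PU: pen up
  LT 322: heading 134 -> 96
  -- iteration 4/6 --
  PU: pen up
  LT 322: heading 96 -> 58
  -- iteration 5/6 --
  PU: pen up
  LT 322: heading 58 -> 20
  -- iteration 6/6 --
  PU: pen up
  LT 322: heading 20 -> 342
]
FD 2: (-3.722,-8.5) -> (-1.82,-9.118) [heading=342, move]
LT 90: heading 342 -> 72
BK 12: (-1.82,-9.118) -> (-5.529,-20.531) [heading=72, move]
LT 298: heading 72 -> 10
RT 120: heading 10 -> 250
Final: pos=(-5.529,-20.531), heading=250, 2 segment(s) drawn

Segment endpoints: x in {-3.722, 0, 11}, y in {-8.5, 0}
xmin=-3.722, ymin=-8.5, xmax=11, ymax=0

Answer: -3.722 -8.5 11 0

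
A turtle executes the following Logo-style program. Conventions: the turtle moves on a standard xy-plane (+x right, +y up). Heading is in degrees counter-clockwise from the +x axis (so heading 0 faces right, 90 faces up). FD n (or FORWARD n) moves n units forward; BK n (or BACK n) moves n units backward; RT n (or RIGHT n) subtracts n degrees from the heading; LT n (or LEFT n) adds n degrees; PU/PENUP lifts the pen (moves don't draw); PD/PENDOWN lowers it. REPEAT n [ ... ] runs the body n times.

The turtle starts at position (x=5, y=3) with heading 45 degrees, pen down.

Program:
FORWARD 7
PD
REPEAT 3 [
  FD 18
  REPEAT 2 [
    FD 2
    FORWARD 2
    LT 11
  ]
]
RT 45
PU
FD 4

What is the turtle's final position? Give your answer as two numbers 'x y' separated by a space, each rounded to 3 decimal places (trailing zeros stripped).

Executing turtle program step by step:
Start: pos=(5,3), heading=45, pen down
FD 7: (5,3) -> (9.95,7.95) [heading=45, draw]
PD: pen down
REPEAT 3 [
  -- iteration 1/3 --
  FD 18: (9.95,7.95) -> (22.678,20.678) [heading=45, draw]
  REPEAT 2 [
    -- iteration 1/2 --
    FD 2: (22.678,20.678) -> (24.092,22.092) [heading=45, draw]
    FD 2: (24.092,22.092) -> (25.506,23.506) [heading=45, draw]
    LT 11: heading 45 -> 56
    -- iteration 2/2 --
    FD 2: (25.506,23.506) -> (26.624,25.164) [heading=56, draw]
    FD 2: (26.624,25.164) -> (27.743,26.822) [heading=56, draw]
    LT 11: heading 56 -> 67
  ]
  -- iteration 2/3 --
  FD 18: (27.743,26.822) -> (34.776,43.391) [heading=67, draw]
  REPEAT 2 [
    -- iteration 1/2 --
    FD 2: (34.776,43.391) -> (35.557,45.232) [heading=67, draw]
    FD 2: (35.557,45.232) -> (36.339,47.073) [heading=67, draw]
    LT 11: heading 67 -> 78
    -- iteration 2/2 --
    FD 2: (36.339,47.073) -> (36.755,49.03) [heading=78, draw]
    FD 2: (36.755,49.03) -> (37.171,50.986) [heading=78, draw]
    LT 11: heading 78 -> 89
  ]
  -- iteration 3/3 --
  FD 18: (37.171,50.986) -> (37.485,68.983) [heading=89, draw]
  REPEAT 2 [
    -- iteration 1/2 --
    FD 2: (37.485,68.983) -> (37.52,70.983) [heading=89, draw]
    FD 2: (37.52,70.983) -> (37.555,72.983) [heading=89, draw]
    LT 11: heading 89 -> 100
    -- iteration 2/2 --
    FD 2: (37.555,72.983) -> (37.207,74.952) [heading=100, draw]
    FD 2: (37.207,74.952) -> (36.86,76.922) [heading=100, draw]
    LT 11: heading 100 -> 111
  ]
]
RT 45: heading 111 -> 66
PU: pen up
FD 4: (36.86,76.922) -> (38.487,80.576) [heading=66, move]
Final: pos=(38.487,80.576), heading=66, 16 segment(s) drawn

Answer: 38.487 80.576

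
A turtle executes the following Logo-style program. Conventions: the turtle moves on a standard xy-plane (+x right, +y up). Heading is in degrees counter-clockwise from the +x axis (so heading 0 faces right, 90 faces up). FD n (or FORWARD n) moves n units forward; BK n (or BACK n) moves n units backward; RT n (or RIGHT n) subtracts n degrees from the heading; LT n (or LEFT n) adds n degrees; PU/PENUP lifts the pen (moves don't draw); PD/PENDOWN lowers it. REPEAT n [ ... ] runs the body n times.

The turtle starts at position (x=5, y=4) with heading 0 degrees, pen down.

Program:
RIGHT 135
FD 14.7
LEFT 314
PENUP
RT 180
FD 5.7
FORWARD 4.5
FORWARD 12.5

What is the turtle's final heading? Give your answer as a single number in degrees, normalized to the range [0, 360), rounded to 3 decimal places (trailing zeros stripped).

Answer: 359

Derivation:
Executing turtle program step by step:
Start: pos=(5,4), heading=0, pen down
RT 135: heading 0 -> 225
FD 14.7: (5,4) -> (-5.394,-6.394) [heading=225, draw]
LT 314: heading 225 -> 179
PU: pen up
RT 180: heading 179 -> 359
FD 5.7: (-5.394,-6.394) -> (0.305,-6.494) [heading=359, move]
FD 4.5: (0.305,-6.494) -> (4.804,-6.572) [heading=359, move]
FD 12.5: (4.804,-6.572) -> (17.302,-6.791) [heading=359, move]
Final: pos=(17.302,-6.791), heading=359, 1 segment(s) drawn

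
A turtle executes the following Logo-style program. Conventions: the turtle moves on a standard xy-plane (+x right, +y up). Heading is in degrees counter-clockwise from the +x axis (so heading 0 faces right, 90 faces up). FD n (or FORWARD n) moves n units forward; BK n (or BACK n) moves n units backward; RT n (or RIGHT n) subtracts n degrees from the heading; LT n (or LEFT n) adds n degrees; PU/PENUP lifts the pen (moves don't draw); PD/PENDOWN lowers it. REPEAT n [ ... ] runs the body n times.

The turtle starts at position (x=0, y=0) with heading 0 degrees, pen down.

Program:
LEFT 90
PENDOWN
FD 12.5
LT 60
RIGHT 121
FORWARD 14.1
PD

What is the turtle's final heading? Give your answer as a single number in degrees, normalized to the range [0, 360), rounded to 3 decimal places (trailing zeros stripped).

Answer: 29

Derivation:
Executing turtle program step by step:
Start: pos=(0,0), heading=0, pen down
LT 90: heading 0 -> 90
PD: pen down
FD 12.5: (0,0) -> (0,12.5) [heading=90, draw]
LT 60: heading 90 -> 150
RT 121: heading 150 -> 29
FD 14.1: (0,12.5) -> (12.332,19.336) [heading=29, draw]
PD: pen down
Final: pos=(12.332,19.336), heading=29, 2 segment(s) drawn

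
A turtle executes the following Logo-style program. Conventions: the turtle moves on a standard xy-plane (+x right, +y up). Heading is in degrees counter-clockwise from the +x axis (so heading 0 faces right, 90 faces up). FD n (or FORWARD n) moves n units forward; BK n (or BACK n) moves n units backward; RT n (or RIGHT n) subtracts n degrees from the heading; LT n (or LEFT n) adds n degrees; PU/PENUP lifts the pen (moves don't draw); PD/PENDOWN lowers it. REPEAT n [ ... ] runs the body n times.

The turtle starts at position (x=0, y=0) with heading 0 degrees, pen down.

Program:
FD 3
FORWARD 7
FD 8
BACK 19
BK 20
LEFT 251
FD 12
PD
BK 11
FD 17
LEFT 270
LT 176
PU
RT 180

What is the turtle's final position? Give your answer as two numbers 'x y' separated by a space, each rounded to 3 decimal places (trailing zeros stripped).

Executing turtle program step by step:
Start: pos=(0,0), heading=0, pen down
FD 3: (0,0) -> (3,0) [heading=0, draw]
FD 7: (3,0) -> (10,0) [heading=0, draw]
FD 8: (10,0) -> (18,0) [heading=0, draw]
BK 19: (18,0) -> (-1,0) [heading=0, draw]
BK 20: (-1,0) -> (-21,0) [heading=0, draw]
LT 251: heading 0 -> 251
FD 12: (-21,0) -> (-24.907,-11.346) [heading=251, draw]
PD: pen down
BK 11: (-24.907,-11.346) -> (-21.326,-0.946) [heading=251, draw]
FD 17: (-21.326,-0.946) -> (-26.86,-17.019) [heading=251, draw]
LT 270: heading 251 -> 161
LT 176: heading 161 -> 337
PU: pen up
RT 180: heading 337 -> 157
Final: pos=(-26.86,-17.019), heading=157, 8 segment(s) drawn

Answer: -26.86 -17.019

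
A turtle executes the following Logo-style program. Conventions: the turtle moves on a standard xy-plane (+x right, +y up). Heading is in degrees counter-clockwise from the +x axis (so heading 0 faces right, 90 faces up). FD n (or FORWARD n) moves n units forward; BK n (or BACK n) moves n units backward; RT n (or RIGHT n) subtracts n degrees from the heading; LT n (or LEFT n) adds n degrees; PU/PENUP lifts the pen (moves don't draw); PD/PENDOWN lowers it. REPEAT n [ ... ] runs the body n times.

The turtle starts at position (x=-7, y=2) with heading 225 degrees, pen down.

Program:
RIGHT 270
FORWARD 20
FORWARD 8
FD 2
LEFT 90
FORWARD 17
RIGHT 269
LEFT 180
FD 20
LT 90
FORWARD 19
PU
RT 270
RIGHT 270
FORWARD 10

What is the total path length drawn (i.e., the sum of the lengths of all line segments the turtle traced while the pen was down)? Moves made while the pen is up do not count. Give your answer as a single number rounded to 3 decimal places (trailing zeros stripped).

Answer: 86

Derivation:
Executing turtle program step by step:
Start: pos=(-7,2), heading=225, pen down
RT 270: heading 225 -> 315
FD 20: (-7,2) -> (7.142,-12.142) [heading=315, draw]
FD 8: (7.142,-12.142) -> (12.799,-17.799) [heading=315, draw]
FD 2: (12.799,-17.799) -> (14.213,-19.213) [heading=315, draw]
LT 90: heading 315 -> 45
FD 17: (14.213,-19.213) -> (26.234,-7.192) [heading=45, draw]
RT 269: heading 45 -> 136
LT 180: heading 136 -> 316
FD 20: (26.234,-7.192) -> (40.621,-21.086) [heading=316, draw]
LT 90: heading 316 -> 46
FD 19: (40.621,-21.086) -> (53.819,-7.418) [heading=46, draw]
PU: pen up
RT 270: heading 46 -> 136
RT 270: heading 136 -> 226
FD 10: (53.819,-7.418) -> (46.873,-14.611) [heading=226, move]
Final: pos=(46.873,-14.611), heading=226, 6 segment(s) drawn

Segment lengths:
  seg 1: (-7,2) -> (7.142,-12.142), length = 20
  seg 2: (7.142,-12.142) -> (12.799,-17.799), length = 8
  seg 3: (12.799,-17.799) -> (14.213,-19.213), length = 2
  seg 4: (14.213,-19.213) -> (26.234,-7.192), length = 17
  seg 5: (26.234,-7.192) -> (40.621,-21.086), length = 20
  seg 6: (40.621,-21.086) -> (53.819,-7.418), length = 19
Total = 86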